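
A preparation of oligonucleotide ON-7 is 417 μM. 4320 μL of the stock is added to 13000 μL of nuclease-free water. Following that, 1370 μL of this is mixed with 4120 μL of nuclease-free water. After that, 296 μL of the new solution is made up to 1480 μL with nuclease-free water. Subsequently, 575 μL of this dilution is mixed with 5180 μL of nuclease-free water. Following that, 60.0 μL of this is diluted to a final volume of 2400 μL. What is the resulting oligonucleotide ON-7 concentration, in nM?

Overall dilution factor = 4.009 × 4.007 × 5 × 10.01 × 40 = 3.22 × 10⁴.
417 μM / 3.22 × 10⁴ = 0.0130 μM = 13.0 nM.

13.0 nM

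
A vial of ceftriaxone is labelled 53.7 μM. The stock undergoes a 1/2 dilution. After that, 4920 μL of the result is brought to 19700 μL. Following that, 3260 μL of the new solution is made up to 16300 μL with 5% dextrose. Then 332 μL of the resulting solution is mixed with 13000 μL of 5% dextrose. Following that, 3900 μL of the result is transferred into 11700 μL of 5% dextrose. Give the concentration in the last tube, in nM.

Overall dilution factor = 2 × 4.004 × 5 × 40.16 × 4 = 6432.
53.7 μM / 6432 = 8.35 × 10⁻³ μM = 8.35 nM.

8.35 nM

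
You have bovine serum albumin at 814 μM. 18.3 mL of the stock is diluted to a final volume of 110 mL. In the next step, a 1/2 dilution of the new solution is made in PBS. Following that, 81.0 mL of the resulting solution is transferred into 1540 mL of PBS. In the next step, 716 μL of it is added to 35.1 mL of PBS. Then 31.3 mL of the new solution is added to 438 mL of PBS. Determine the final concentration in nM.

4.51 nM

Overall dilution factor = 6.011 × 2 × 20.01 × 50.02 × 14.99 = 1.80 × 10⁵.
814 μM / 1.80 × 10⁵ = 4.51 × 10⁻³ μM = 4.51 nM.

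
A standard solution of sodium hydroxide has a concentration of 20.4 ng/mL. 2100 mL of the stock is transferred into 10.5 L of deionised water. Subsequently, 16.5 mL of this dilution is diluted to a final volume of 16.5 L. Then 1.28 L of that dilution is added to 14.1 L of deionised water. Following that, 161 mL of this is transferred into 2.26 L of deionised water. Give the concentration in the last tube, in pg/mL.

Overall dilution factor = 6 × 1000 × 12.02 × 15.04 = 1.08 × 10⁶.
20.4 ng/mL / 1.08 × 10⁶ = 1.88 × 10⁻⁵ ng/mL = 0.0188 pg/mL.

0.0188 pg/mL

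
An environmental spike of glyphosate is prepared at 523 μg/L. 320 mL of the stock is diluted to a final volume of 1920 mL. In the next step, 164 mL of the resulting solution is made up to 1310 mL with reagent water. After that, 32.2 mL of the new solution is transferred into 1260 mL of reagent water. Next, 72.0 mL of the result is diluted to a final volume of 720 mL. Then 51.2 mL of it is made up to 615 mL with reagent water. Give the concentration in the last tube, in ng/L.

Overall dilution factor = 6 × 7.988 × 40.13 × 10 × 12.01 = 2.31 × 10⁵.
523 μg/L / 2.31 × 10⁵ = 2.26 × 10⁻³ μg/L = 2.26 ng/L.

2.26 ng/L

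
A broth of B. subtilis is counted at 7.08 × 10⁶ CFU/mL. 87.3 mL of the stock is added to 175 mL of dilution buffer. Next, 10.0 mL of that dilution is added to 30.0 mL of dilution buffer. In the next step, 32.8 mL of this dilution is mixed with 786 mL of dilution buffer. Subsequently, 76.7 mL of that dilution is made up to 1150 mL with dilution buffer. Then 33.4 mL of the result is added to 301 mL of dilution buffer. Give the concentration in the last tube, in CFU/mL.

Overall dilution factor = 3.005 × 4 × 24.96 × 14.99 × 10.01 = 4.50 × 10⁴.
7.08 × 10⁶ CFU/mL / 4.50 × 10⁴ = 157 CFU/mL.

157 CFU/mL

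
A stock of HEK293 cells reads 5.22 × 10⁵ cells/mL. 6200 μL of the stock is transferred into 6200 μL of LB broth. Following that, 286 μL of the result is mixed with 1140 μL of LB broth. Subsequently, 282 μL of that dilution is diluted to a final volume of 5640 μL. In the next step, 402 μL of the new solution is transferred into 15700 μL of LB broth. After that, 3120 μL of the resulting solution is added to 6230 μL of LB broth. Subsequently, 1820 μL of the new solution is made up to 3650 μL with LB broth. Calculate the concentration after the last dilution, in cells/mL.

Overall dilution factor = 2 × 4.986 × 20 × 40.05 × 2.997 × 2.005 = 4.80 × 10⁴.
5.22 × 10⁵ cells/mL / 4.80 × 10⁴ = 10.9 cells/mL.

10.9 cells/mL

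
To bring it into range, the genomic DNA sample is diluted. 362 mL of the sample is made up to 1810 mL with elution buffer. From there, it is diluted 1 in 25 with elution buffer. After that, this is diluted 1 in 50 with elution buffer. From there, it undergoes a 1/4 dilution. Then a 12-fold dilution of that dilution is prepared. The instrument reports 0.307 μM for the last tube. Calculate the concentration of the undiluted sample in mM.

Overall dilution factor = 5 × 25 × 50 × 4 × 12 = 3.00 × 10⁵.
Original = 0.307 μM × 3.00 × 10⁵ = 9.21 × 10⁴ μM = 92.1 mM.

92.1 mM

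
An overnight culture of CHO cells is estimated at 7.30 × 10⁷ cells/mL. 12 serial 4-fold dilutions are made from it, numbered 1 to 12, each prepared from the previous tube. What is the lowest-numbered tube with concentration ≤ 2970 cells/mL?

tube 8

Tube n has concentration 7.30 × 10⁷ cells/mL / 4ⁿ.
Need 4ⁿ ≥ 7.30 × 10⁷ cells/mL / 2970 cells/mL = 2.46 × 10⁴, so n ≥ 7.29.
First such tube: n = 8.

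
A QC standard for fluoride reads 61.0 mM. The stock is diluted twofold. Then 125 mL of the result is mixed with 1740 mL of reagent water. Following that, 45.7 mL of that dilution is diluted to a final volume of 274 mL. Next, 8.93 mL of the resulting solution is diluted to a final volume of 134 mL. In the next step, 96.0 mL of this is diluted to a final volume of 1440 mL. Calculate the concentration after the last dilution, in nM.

1510 nM

Overall dilution factor = 2 × 14.92 × 5.996 × 15.01 × 15 = 4.03 × 10⁴.
61.0 mM / 4.03 × 10⁴ = 1.51 × 10⁻³ mM = 1510 nM.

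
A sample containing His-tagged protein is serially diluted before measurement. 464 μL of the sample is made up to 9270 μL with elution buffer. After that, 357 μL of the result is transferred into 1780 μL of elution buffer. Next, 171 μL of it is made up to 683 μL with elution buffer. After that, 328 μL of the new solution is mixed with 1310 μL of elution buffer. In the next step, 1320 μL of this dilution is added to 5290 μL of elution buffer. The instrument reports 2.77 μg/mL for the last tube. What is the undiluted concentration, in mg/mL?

Overall dilution factor = 19.98 × 5.986 × 3.994 × 4.994 × 5.008 = 1.19 × 10⁴.
Original = 2.77 μg/mL × 1.19 × 10⁴ = 3.31 × 10⁴ μg/mL = 33.1 mg/mL.

33.1 mg/mL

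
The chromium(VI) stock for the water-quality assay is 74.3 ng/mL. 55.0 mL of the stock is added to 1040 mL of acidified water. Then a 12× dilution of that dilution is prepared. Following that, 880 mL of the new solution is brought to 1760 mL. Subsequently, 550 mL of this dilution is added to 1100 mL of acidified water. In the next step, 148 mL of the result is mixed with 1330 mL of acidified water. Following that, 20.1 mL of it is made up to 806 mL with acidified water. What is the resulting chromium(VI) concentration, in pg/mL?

Overall dilution factor = 19.91 × 12 × 2 × 3 × 9.986 × 40.10 = 5.74 × 10⁵.
74.3 ng/mL / 5.74 × 10⁵ = 1.29 × 10⁻⁴ ng/mL = 0.129 pg/mL.

0.129 pg/mL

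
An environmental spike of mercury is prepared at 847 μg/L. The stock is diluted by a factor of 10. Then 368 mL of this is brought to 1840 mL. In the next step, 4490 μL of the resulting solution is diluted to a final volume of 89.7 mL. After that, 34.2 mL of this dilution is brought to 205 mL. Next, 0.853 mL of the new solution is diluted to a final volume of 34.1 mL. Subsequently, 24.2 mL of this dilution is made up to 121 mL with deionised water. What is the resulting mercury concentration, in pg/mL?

0.708 pg/mL

Overall dilution factor = 10 × 5 × 19.98 × 5.994 × 39.98 × 5 = 1.20 × 10⁶.
847 μg/L / 1.20 × 10⁶ = 7.08 × 10⁻⁴ μg/L = 0.708 pg/mL.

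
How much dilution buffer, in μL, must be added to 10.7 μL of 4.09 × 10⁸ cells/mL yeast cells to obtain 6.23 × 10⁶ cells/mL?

692 μL

V₂ = C₁V₁/C₂ = 4.09 × 10⁸ × 10.7 / 6.23 × 10⁶ = 702 μL.
Diluent to add = V₂ − V₁ = 702 − 10.7 = 692 μL.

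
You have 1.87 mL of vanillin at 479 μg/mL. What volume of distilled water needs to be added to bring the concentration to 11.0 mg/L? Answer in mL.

79.6 mL

11.0 mg/L = 11.0 μg/mL.
V₂ = C₁V₁/C₂ = 479 × 1.87 / 11.0 = 81.4 mL.
Diluent to add = V₂ − V₁ = 81.4 − 1.87 = 79.6 mL.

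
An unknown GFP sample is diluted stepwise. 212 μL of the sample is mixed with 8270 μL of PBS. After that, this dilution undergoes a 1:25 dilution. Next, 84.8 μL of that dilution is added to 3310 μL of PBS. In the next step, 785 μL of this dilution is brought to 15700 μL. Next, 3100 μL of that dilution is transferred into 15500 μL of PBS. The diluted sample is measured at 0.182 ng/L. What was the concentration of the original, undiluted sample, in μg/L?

Overall dilution factor = 40.01 × 25 × 40.03 × 20 × 6 = 4.81 × 10⁶.
Original = 0.182 ng/L × 4.81 × 10⁶ = 8.75 × 10⁵ ng/L = 875 μg/L.

875 μg/L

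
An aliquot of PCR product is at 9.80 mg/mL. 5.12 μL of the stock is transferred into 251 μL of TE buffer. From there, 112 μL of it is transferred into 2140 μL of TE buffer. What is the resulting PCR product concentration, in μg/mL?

Overall dilution factor = 50.02 × 20.11 = 1006.
9.80 mg/mL / 1006 = 9.74 × 10⁻³ mg/mL = 9.74 μg/mL.

9.74 μg/mL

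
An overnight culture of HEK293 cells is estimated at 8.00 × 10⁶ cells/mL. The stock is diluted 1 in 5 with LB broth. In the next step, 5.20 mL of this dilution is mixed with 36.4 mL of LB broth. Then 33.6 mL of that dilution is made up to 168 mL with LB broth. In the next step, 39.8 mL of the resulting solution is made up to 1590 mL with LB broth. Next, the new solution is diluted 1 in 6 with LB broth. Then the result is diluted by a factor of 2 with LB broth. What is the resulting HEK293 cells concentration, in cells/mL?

83.4 cells/mL

Overall dilution factor = 5 × 8 × 5 × 39.95 × 6 × 2 = 9.59 × 10⁴.
8.00 × 10⁶ cells/mL / 9.59 × 10⁴ = 83.4 cells/mL.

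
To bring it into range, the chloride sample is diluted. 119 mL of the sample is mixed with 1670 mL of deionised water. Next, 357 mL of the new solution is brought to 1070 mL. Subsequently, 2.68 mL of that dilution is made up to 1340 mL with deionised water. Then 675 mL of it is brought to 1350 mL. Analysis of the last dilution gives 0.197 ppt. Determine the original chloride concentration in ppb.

Overall dilution factor = 15.03 × 2.997 × 500 × 2 = 4.51 × 10⁴.
Original = 0.197 ppt × 4.51 × 10⁴ = 8877 ppt = 8.88 ppb.

8.88 ppb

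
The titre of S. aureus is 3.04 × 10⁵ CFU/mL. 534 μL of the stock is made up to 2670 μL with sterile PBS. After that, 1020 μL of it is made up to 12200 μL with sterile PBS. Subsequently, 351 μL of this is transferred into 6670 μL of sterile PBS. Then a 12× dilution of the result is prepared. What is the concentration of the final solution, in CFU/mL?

Overall dilution factor = 5 × 11.96 × 20.00 × 12 = 1.44 × 10⁴.
3.04 × 10⁵ CFU/mL / 1.44 × 10⁴ = 21.2 CFU/mL.

21.2 CFU/mL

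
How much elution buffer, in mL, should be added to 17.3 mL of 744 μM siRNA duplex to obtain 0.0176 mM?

0.0176 mM = 17.6 μM.
V₂ = C₁V₁/C₂ = 744 × 17.3 / 17.6 = 731 mL.
Diluent to add = V₂ − V₁ = 731 − 17.3 = 714 mL.

714 mL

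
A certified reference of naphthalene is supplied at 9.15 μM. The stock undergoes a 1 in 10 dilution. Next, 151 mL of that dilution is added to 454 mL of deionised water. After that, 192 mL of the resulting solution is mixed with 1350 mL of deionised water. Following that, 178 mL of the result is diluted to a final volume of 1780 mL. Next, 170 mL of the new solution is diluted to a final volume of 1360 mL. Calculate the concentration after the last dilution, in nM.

0.355 nM

Overall dilution factor = 10 × 4.007 × 8.031 × 10 × 8 = 2.57 × 10⁴.
9.15 μM / 2.57 × 10⁴ = 3.55 × 10⁻⁴ μM = 0.355 nM.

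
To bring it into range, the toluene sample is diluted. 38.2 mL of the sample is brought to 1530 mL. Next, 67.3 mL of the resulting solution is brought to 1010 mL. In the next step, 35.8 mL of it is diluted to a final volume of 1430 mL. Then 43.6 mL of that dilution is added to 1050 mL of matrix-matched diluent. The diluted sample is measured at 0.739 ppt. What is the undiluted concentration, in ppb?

Overall dilution factor = 40.05 × 15.01 × 39.94 × 25.08 = 6.02 × 10⁵.
Original = 0.739 ppt × 6.02 × 10⁵ = 4.45 × 10⁵ ppt = 445 ppb.

445 ppb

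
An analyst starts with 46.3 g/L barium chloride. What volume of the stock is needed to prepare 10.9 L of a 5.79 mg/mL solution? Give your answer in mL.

5.79 mg/mL = 5.79 g/L.
V₁ = C₂V₂/C₁ = 5.79 × 10.9 / 46.3 = 1.36 L = 1360 mL.

1360 mL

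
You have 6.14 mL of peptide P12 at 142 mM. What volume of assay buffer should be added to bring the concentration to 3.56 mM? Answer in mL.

V₂ = C₁V₁/C₂ = 142 × 6.14 / 3.56 = 245 mL.
Diluent to add = V₂ − V₁ = 245 − 6.14 = 239 mL.

239 mL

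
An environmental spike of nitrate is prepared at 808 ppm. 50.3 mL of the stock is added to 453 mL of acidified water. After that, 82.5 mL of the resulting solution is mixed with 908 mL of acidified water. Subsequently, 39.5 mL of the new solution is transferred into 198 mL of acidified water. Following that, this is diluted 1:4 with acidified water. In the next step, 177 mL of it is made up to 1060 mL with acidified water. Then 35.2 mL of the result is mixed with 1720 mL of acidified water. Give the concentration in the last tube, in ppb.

0.937 ppb

Overall dilution factor = 10.01 × 12.01 × 6.013 × 4 × 5.989 × 49.86 = 8.63 × 10⁵.
808 ppm / 8.63 × 10⁵ = 9.37 × 10⁻⁴ ppm = 0.937 ppb.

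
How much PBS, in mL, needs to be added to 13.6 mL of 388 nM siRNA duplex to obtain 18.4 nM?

V₂ = C₁V₁/C₂ = 388 × 13.6 / 18.4 = 287 mL.
Diluent to add = V₂ − V₁ = 287 − 13.6 = 273 mL.

273 mL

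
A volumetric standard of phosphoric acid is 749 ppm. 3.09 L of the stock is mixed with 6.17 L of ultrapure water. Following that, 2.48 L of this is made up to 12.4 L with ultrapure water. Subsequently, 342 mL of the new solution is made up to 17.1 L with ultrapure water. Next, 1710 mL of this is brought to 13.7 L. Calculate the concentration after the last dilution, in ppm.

Overall dilution factor = 2.997 × 5 × 50 × 8.012 = 6002.
749 ppm / 6002 = 0.125 ppm.

0.125 ppm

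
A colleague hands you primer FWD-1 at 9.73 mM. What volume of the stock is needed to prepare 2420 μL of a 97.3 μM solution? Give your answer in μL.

24.2 μL

97.3 μM = 0.0973 mM.
V₁ = C₂V₂/C₁ = 0.0973 × 2420 / 9.73 = 24.2 μL.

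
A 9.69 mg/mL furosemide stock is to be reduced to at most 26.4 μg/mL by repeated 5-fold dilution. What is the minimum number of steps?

Need 5ⁿ ≥ 367, so n ≥ log(367)/log(5) = 3.67.
Minimum whole steps: n = 4.

4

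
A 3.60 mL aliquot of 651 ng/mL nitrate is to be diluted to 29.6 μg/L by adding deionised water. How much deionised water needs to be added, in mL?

29.6 μg/L = 29.6 ng/mL.
V₂ = C₁V₁/C₂ = 651 × 3.60 / 29.6 = 79.2 mL.
Diluent to add = V₂ − V₁ = 79.2 − 3.60 = 75.6 mL.

75.6 mL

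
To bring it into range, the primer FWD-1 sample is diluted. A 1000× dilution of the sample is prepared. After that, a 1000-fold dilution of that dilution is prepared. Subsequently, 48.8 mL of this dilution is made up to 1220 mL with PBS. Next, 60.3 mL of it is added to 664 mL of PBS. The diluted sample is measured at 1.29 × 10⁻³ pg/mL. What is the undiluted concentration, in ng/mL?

Overall dilution factor = 1000 × 1000 × 25 × 12.01 = 3.00 × 10⁸.
Original = 1.29 × 10⁻³ pg/mL × 3.00 × 10⁸ = 3.87 × 10⁵ pg/mL = 387 ng/mL.

387 ng/mL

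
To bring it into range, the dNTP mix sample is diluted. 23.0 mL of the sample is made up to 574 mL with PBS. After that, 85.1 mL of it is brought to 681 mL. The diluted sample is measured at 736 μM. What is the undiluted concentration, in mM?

147 mM

Overall dilution factor = 24.96 × 8.002 = 200.
Original = 736 μM × 200 = 1.47 × 10⁵ μM = 147 mM.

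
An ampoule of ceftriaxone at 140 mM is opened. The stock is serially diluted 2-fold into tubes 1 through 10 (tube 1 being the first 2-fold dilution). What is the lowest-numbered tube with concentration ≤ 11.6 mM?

tube 4

Tube n has concentration 140 mM / 2ⁿ.
Need 2ⁿ ≥ 140 mM / 11.6 mM = 12.1, so n ≥ 3.59.
First such tube: n = 4.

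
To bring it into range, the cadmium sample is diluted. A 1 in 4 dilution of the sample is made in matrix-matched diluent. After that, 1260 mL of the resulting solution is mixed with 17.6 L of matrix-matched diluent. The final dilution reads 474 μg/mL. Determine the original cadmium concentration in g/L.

Overall dilution factor = 4 × 14.97 = 59.9.
Original = 474 μg/mL × 59.9 = 2.84 × 10⁴ μg/mL = 28.4 g/L.

28.4 g/L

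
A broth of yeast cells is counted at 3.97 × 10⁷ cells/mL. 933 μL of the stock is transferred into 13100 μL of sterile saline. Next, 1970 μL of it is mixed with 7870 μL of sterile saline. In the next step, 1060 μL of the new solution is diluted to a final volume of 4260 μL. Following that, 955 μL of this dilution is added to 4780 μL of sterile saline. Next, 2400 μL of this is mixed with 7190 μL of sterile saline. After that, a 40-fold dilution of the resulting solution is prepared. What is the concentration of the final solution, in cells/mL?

137 cells/mL

Overall dilution factor = 15.04 × 4.995 × 4.019 × 6.005 × 3.996 × 40 = 2.90 × 10⁵.
3.97 × 10⁷ cells/mL / 2.90 × 10⁵ = 137 cells/mL.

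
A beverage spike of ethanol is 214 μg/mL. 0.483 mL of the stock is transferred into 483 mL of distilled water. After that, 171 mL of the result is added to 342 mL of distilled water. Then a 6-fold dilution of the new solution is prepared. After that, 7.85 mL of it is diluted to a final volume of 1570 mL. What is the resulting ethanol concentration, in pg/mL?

59.4 pg/mL

Overall dilution factor = 1001 × 3 × 6 × 200 = 3.60 × 10⁶.
214 μg/mL / 3.60 × 10⁶ = 5.94 × 10⁻⁵ μg/mL = 59.4 pg/mL.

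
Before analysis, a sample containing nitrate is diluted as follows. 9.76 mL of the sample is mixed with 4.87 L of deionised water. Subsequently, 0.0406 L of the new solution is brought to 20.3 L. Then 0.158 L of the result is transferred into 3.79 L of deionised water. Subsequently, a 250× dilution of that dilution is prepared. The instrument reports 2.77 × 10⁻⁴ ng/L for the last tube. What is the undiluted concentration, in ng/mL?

433 ng/mL

Overall dilution factor = 500.0 × 500 × 24.99 × 250 = 1.56 × 10⁹.
Original = 2.77 × 10⁻⁴ ng/L × 1.56 × 10⁹ = 4.33 × 10⁵ ng/L = 433 ng/mL.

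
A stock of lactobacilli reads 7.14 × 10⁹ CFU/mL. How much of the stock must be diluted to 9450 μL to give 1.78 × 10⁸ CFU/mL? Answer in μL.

V₁ = C₂V₂/C₁ = 1.78 × 10⁸ × 9450 / 7.14 × 10⁹ = 236 μL.

236 μL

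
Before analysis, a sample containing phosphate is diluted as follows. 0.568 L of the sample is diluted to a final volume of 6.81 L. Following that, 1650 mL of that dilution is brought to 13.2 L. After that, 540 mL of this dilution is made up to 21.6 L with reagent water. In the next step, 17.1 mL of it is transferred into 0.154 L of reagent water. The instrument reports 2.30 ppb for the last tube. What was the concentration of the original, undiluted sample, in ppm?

Overall dilution factor = 11.99 × 8 × 40 × 10.01 = 3.84 × 10⁴.
Original = 2.30 ppb × 3.84 × 10⁴ = 8.83 × 10⁴ ppb = 88.3 ppm.

88.3 ppm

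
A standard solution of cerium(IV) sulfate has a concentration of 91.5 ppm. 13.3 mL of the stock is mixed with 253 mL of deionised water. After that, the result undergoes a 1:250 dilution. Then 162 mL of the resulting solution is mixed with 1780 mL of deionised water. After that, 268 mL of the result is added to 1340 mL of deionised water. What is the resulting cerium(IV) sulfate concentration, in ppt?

254 ppt

Overall dilution factor = 20.02 × 250 × 11.99 × 6 = 3.60 × 10⁵.
91.5 ppm / 3.60 × 10⁵ = 2.54 × 10⁻⁴ ppm = 254 ppt.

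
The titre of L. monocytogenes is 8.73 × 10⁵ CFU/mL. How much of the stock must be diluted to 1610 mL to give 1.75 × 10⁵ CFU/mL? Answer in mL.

V₁ = C₂V₂/C₁ = 1.75 × 10⁵ × 1610 / 8.73 × 10⁵ = 323 mL.

323 mL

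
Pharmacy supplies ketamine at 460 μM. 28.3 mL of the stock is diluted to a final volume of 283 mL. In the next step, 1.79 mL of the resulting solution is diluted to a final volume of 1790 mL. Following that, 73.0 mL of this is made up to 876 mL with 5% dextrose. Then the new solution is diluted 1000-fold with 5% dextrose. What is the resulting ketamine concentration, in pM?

3.83 pM

Overall dilution factor = 10 × 1000 × 12 × 1000 = 1.20 × 10⁸.
460 μM / 1.20 × 10⁸ = 3.83 × 10⁻⁶ μM = 3.83 pM.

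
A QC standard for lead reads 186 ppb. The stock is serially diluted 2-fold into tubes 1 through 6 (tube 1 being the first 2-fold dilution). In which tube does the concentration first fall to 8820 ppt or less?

tube 5

Tube n has concentration 186 ppb / 2ⁿ.
Need 2ⁿ ≥ 186 ppb / 8820 ppt = 21.1, so n ≥ 4.40.
First such tube: n = 5.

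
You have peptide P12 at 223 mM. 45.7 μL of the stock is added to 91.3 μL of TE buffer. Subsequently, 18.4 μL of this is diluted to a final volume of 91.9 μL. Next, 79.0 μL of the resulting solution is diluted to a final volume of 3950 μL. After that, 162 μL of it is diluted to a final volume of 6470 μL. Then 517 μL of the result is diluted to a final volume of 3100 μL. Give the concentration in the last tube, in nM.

Overall dilution factor = 2.998 × 4.995 × 50 × 39.94 × 5.996 = 1.79 × 10⁵.
223 mM / 1.79 × 10⁵ = 1.24 × 10⁻³ mM = 1240 nM.

1240 nM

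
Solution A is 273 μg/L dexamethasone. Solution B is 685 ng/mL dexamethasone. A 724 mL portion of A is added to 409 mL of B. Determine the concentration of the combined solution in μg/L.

422 μg/L

C_B = 685 ng/mL = 685 μg/L.
C_mix = (C_A·V_A + C_B·V_B)/(V_A + V_B) = (273×724 + 685×409) / 1133 = 422 μg/L.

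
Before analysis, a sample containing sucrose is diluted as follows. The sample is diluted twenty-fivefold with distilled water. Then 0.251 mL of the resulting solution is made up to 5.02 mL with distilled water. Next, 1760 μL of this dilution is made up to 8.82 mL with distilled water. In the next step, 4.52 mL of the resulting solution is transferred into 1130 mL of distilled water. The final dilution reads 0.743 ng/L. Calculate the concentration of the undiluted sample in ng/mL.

467 ng/mL

Overall dilution factor = 25 × 20 × 5.011 × 251 = 6.29 × 10⁵.
Original = 0.743 ng/L × 6.29 × 10⁵ = 4.67 × 10⁵ ng/L = 467 ng/mL.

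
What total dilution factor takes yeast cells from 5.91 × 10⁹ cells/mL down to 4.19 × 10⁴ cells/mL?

Factor = C₀/C_target = 5.91 × 10⁹ cells/mL / 4.19 × 10⁴ cells/mL = 1.41 × 10⁵.

1.41 × 10⁵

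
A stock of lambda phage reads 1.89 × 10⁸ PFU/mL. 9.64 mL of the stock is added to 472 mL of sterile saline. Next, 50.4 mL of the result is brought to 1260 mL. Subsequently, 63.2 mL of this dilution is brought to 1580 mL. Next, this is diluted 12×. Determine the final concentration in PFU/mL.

Overall dilution factor = 49.96 × 25 × 25 × 12 = 3.75 × 10⁵.
1.89 × 10⁸ PFU/mL / 3.75 × 10⁵ = 504 PFU/mL.

504 PFU/mL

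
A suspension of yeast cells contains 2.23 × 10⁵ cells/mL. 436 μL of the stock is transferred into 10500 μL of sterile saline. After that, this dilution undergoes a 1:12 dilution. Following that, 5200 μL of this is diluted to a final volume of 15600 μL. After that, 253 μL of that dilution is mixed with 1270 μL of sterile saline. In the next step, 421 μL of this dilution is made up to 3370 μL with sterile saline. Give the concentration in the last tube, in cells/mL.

5.13 cells/mL

Overall dilution factor = 25.08 × 12 × 3 × 6.020 × 8.005 = 4.35 × 10⁴.
2.23 × 10⁵ cells/mL / 4.35 × 10⁴ = 5.13 cells/mL.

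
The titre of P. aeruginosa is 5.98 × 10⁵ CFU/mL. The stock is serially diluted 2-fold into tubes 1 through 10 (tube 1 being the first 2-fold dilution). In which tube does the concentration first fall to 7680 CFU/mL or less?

tube 7

Tube n has concentration 5.98 × 10⁵ CFU/mL / 2ⁿ.
Need 2ⁿ ≥ 5.98 × 10⁵ CFU/mL / 7680 CFU/mL = 77.9, so n ≥ 6.28.
First such tube: n = 7.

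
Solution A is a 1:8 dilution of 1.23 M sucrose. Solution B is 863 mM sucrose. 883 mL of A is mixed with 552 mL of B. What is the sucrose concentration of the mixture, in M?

C_A = 1.23 M / 8 = 0.154 M.
C_B = 863 mM = 0.863 M.
C_mix = (C_A·V_A + C_B·V_B)/(V_A + V_B) = (0.154×883 + 0.863×552) / 1435 = 0.427 M.

0.427 M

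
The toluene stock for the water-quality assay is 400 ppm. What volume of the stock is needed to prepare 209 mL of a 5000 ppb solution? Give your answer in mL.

5000 ppb = 5.00 ppm.
V₁ = C₂V₂/C₁ = 5.00 × 209 / 400 = 2.61 mL.

2.61 mL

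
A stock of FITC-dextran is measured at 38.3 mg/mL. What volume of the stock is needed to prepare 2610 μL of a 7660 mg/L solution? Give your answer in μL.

7660 mg/L = 7.66 mg/mL.
V₁ = C₂V₂/C₁ = 7.66 × 2610 / 38.3 = 522 μL.

522 μL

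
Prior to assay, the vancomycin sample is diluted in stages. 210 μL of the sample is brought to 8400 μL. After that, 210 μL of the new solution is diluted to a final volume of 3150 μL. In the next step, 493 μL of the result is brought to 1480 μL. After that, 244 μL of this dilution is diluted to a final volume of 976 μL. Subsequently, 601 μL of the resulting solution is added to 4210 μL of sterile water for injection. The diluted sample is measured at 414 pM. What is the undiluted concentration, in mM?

Overall dilution factor = 40 × 15 × 3.002 × 4 × 8.005 = 5.77 × 10⁴.
Original = 414 pM × 5.77 × 10⁴ = 2.39 × 10⁷ pM = 0.0239 mM.

0.0239 mM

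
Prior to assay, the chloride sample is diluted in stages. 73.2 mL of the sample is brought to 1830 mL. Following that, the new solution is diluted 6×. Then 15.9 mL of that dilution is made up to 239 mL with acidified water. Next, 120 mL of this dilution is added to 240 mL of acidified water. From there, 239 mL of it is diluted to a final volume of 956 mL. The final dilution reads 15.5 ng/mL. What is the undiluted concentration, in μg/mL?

Overall dilution factor = 25 × 6 × 15.03 × 3 × 4 = 2.71 × 10⁴.
Original = 15.5 ng/mL × 2.71 × 10⁴ = 4.19 × 10⁵ ng/mL = 419 μg/mL.

419 μg/mL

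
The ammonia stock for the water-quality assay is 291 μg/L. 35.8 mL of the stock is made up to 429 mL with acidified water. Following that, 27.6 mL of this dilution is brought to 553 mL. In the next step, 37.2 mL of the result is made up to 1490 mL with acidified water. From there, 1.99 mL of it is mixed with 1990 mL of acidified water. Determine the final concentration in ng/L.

0.0302 ng/L

Overall dilution factor = 11.98 × 20.04 × 40.05 × 1001 = 9.63 × 10⁶.
291 μg/L / 9.63 × 10⁶ = 3.02 × 10⁻⁵ μg/L = 0.0302 ng/L.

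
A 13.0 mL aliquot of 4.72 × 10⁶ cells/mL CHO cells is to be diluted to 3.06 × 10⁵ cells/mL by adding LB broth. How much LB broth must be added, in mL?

V₂ = C₁V₁/C₂ = 4.72 × 10⁶ × 13.0 / 3.06 × 10⁵ = 201 mL.
Diluent to add = V₂ − V₁ = 201 − 13.0 = 188 mL.

188 mL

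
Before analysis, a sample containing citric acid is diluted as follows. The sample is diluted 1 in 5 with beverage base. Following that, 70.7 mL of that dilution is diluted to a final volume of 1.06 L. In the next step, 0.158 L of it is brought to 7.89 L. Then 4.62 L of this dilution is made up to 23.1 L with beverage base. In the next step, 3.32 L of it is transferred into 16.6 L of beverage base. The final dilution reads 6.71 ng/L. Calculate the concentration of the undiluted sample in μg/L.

754 μg/L

Overall dilution factor = 5 × 14.99 × 49.94 × 5 × 6 = 1.12 × 10⁵.
Original = 6.71 ng/L × 1.12 × 10⁵ = 7.54 × 10⁵ ng/L = 754 μg/L.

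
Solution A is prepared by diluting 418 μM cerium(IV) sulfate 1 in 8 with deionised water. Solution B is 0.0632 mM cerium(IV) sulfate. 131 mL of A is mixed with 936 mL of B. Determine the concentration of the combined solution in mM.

0.0619 mM

C_A = 418 μM / 8 = 52.2 μM.
C_B = 0.0632 mM = 63.2 μM.
C_mix = (C_A·V_A + C_B·V_B)/(V_A + V_B) = (52.2×131 + 63.2×936) / 1067 = 61.9 μM = 0.0619 mM.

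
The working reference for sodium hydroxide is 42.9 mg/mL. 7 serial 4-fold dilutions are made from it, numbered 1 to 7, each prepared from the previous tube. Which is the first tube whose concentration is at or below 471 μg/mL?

Tube n has concentration 42.9 mg/mL / 4ⁿ.
Need 4ⁿ ≥ 42.9 mg/mL / 471 μg/mL = 91.1, so n ≥ 3.25.
First such tube: n = 4.

tube 4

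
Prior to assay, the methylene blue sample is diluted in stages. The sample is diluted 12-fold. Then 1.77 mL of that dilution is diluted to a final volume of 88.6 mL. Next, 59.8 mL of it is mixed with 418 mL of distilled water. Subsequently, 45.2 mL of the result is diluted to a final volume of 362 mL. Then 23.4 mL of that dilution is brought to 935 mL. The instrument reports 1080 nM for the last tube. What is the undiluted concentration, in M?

Overall dilution factor = 12 × 50.06 × 7.990 × 8.009 × 39.96 = 1.54 × 10⁶.
Original = 1080 nM × 1.54 × 10⁶ = 1.66 × 10⁹ nM = 1.66 M.

1.66 M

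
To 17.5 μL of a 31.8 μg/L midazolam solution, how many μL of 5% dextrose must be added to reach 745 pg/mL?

729 μL

745 pg/mL = 0.745 μg/L.
V₂ = C₁V₁/C₂ = 31.8 × 17.5 / 0.745 = 747 μL.
Diluent to add = V₂ − V₁ = 747 − 17.5 = 729 μL.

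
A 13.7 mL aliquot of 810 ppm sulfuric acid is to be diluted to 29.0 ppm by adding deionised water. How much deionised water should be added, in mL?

V₂ = C₁V₁/C₂ = 810 × 13.7 / 29.0 = 383 mL.
Diluent to add = V₂ − V₁ = 383 − 13.7 = 369 mL.

369 mL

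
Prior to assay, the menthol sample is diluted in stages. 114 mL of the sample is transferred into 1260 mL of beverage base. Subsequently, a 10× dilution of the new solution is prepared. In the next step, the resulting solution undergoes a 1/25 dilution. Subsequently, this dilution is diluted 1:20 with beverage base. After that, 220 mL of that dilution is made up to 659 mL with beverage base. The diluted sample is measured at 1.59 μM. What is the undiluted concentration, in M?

0.287 M

Overall dilution factor = 12.05 × 10 × 25 × 20 × 2.995 = 1.81 × 10⁵.
Original = 1.59 μM × 1.81 × 10⁵ = 2.87 × 10⁵ μM = 0.287 M.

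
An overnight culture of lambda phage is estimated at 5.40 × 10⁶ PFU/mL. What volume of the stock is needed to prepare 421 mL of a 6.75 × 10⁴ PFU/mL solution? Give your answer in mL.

V₁ = C₂V₂/C₁ = 6.75 × 10⁴ × 421 / 5.40 × 10⁶ = 5.26 mL.

5.26 mL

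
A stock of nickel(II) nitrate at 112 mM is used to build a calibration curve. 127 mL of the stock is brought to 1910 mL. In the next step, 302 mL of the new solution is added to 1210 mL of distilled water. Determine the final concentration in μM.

1490 μM

Overall dilution factor = 15.04 × 5.007 = 75.3.
112 mM / 75.3 = 1.49 mM = 1490 μM.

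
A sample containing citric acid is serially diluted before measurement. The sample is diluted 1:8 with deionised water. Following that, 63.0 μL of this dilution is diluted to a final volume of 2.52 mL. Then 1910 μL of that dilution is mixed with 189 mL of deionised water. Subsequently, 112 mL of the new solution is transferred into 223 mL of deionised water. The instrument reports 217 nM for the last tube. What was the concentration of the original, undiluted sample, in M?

Overall dilution factor = 8 × 40 × 99.95 × 2.991 = 9.57 × 10⁴.
Original = 217 nM × 9.57 × 10⁴ = 2.08 × 10⁷ nM = 0.0208 M.

0.0208 M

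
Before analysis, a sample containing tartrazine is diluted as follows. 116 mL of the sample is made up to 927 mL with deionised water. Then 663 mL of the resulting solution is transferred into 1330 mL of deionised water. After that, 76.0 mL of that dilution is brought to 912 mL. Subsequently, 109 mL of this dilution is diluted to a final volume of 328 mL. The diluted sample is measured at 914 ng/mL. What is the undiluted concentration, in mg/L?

793 mg/L

Overall dilution factor = 7.991 × 3.006 × 12 × 3.009 = 867.
Original = 914 ng/mL × 867 = 7.93 × 10⁵ ng/mL = 793 mg/L.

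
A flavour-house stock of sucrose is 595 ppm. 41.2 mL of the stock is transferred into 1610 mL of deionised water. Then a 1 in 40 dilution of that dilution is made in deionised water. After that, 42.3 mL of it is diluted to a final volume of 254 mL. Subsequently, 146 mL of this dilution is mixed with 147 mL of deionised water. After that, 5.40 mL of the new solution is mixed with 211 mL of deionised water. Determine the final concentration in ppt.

769 ppt

Overall dilution factor = 40.08 × 40 × 6.005 × 2.007 × 40.07 = 7.74 × 10⁵.
595 ppm / 7.74 × 10⁵ = 7.69 × 10⁻⁴ ppm = 769 ppt.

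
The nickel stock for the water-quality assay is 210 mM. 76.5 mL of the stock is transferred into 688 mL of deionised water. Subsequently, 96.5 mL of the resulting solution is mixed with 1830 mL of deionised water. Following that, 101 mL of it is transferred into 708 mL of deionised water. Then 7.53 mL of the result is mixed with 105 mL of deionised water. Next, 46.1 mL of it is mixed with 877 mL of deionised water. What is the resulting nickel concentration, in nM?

Overall dilution factor = 9.993 × 19.96 × 8.010 × 14.94 × 20.02 = 4.78 × 10⁵.
210 mM / 4.78 × 10⁵ = 4.39 × 10⁻⁴ mM = 439 nM.

439 nM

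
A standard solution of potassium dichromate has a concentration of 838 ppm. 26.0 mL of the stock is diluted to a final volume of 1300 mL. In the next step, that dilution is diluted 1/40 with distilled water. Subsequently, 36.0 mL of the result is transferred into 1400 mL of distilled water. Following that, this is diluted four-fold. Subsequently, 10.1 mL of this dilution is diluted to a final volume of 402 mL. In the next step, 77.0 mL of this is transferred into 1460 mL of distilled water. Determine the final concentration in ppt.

Overall dilution factor = 50 × 40 × 39.89 × 4 × 39.80 × 19.96 = 2.54 × 10⁸.
838 ppm / 2.54 × 10⁸ = 3.31 × 10⁻⁶ ppm = 3.31 ppt.

3.31 ppt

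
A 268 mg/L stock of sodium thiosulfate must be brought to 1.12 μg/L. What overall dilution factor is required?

Factor = C₀/C_target = 268 mg/L / 1.12 μg/L = 2.39 × 10⁵.

2.39 × 10⁵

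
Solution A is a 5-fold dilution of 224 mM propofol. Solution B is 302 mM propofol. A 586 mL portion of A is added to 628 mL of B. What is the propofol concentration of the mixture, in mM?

C_A = 224 mM / 5 = 44.8 mM.
C_mix = (C_A·V_A + C_B·V_B)/(V_A + V_B) = (44.8×586 + 302×628) / 1214 = 178 mM.

178 mM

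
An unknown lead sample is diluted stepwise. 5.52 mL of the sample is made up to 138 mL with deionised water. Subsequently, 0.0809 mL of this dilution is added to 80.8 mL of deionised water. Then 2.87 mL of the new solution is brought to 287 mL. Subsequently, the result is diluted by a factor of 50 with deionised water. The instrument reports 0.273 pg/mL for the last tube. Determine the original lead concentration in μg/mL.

Overall dilution factor = 25 × 999.8 × 100 × 50 = 1.25 × 10⁸.
Original = 0.273 pg/mL × 1.25 × 10⁸ = 3.41 × 10⁷ pg/mL = 34.1 μg/mL.

34.1 μg/mL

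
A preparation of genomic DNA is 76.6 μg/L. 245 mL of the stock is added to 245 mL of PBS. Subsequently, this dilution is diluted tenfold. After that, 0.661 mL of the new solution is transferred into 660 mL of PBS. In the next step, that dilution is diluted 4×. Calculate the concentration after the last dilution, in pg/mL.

Overall dilution factor = 2 × 10 × 999.5 × 4 = 8.00 × 10⁴.
76.6 μg/L / 8.00 × 10⁴ = 9.58 × 10⁻⁴ μg/L = 0.958 pg/mL.

0.958 pg/mL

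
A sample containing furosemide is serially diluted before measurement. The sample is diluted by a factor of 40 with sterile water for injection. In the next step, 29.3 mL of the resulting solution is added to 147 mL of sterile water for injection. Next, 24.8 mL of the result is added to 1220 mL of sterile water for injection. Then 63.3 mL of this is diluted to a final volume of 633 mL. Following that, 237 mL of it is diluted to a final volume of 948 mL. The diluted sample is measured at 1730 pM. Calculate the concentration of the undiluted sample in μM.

836 μM

Overall dilution factor = 40 × 6.017 × 50.19 × 10 × 4 = 4.83 × 10⁵.
Original = 1730 pM × 4.83 × 10⁵ = 8.36 × 10⁸ pM = 836 μM.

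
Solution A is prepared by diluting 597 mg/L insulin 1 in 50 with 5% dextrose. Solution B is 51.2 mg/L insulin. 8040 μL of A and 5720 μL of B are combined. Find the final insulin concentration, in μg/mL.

28.3 μg/mL

C_A = 597 mg/L / 50 = 11.9 mg/L.
C_mix = (C_A·V_A + C_B·V_B)/(V_A + V_B) = (11.9×8040 + 51.2×5720) / 13760 = 28.3 mg/L = 28.3 μg/mL.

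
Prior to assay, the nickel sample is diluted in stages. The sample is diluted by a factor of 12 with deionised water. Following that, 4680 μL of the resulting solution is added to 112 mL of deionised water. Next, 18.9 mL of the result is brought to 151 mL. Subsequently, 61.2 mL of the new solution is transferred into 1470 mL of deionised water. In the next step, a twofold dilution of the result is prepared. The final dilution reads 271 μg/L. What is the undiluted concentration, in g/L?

32.4 g/L

Overall dilution factor = 12 × 24.93 × 7.989 × 25.02 × 2 = 1.20 × 10⁵.
Original = 271 μg/L × 1.20 × 10⁵ = 3.24 × 10⁷ μg/L = 32.4 g/L.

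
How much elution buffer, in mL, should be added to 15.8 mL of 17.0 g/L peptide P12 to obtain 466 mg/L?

561 mL

466 mg/L = 0.466 g/L.
V₂ = C₁V₁/C₂ = 17.0 × 15.8 / 0.466 = 576 mL.
Diluent to add = V₂ − V₁ = 576 − 15.8 = 561 mL.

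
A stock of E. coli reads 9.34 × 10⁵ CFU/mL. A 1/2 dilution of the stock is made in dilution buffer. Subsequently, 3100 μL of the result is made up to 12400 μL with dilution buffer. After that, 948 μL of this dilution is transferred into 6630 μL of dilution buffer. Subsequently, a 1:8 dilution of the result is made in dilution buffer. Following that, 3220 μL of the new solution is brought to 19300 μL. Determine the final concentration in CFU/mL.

Overall dilution factor = 2 × 4 × 7.994 × 8 × 5.994 = 3066.
9.34 × 10⁵ CFU/mL / 3066 = 305 CFU/mL.

305 CFU/mL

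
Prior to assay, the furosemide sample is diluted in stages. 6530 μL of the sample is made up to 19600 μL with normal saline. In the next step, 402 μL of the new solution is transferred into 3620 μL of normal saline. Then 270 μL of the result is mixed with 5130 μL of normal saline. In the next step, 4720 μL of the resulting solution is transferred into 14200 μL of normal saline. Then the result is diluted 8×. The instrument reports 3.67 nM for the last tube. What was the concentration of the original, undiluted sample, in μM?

Overall dilution factor = 3.002 × 10.00 × 20 × 4.008 × 8 = 1.93 × 10⁴.
Original = 3.67 nM × 1.93 × 10⁴ = 7.07 × 10⁴ nM = 70.7 μM.

70.7 μM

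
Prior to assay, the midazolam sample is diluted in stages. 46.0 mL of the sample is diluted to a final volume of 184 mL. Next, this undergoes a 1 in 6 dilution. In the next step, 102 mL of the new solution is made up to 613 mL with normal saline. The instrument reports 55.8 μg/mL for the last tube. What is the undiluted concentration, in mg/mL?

Overall dilution factor = 4 × 6 × 6.010 = 144.
Original = 55.8 μg/mL × 144 = 8048 μg/mL = 8.05 mg/mL.

8.05 mg/mL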